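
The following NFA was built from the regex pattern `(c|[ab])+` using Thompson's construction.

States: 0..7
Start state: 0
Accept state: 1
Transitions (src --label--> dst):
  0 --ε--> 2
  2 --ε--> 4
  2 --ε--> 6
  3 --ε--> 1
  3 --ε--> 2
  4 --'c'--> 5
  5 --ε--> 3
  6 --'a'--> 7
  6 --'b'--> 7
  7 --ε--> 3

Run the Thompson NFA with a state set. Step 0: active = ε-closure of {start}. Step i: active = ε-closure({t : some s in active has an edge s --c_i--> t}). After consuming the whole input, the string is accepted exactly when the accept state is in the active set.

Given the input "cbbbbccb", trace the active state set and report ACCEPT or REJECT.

Answer: ACCEPT

Derivation:
start: ε-closure({0}) = {0,2,4,6}
'c' @ 1: {1,2,3,4,5,6}  [accepting]
'b' @ 2: {1,2,3,4,6,7}  [accepting]
'b' @ 3: {1,2,3,4,6,7}  [accepting]
'b' @ 4: {1,2,3,4,6,7}  [accepting]
'b' @ 5: {1,2,3,4,6,7}  [accepting]
'c' @ 6: {1,2,3,4,5,6}  [accepting]
'c' @ 7: {1,2,3,4,5,6}  [accepting]
'b' @ 8: {1,2,3,4,6,7}  [accepting]
after full input: {1,2,3,4,6,7}  (accept=1 in)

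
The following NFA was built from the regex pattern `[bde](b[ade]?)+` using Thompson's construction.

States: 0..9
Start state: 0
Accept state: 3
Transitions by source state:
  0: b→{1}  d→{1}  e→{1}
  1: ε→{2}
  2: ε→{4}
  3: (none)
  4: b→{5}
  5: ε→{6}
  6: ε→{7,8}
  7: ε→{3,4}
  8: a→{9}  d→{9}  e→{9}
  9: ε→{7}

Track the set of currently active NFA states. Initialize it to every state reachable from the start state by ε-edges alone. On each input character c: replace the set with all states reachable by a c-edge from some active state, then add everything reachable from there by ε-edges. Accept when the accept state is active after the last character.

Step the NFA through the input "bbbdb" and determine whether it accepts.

initial (ε-close {0}): {0}
'b' @ 1: {1,2,4}
'b' @ 2: {3,4,5,6,7,8}  (accept∈set)
'b' @ 3: {3,4,5,6,7,8}  (accept∈set)
'd' @ 4: {3,4,7,9}  (accept∈set)
'b' @ 5: {3,4,5,6,7,8}  (accept∈set)
after full input: {3,4,5,6,7,8}  (accept=3 in)

Answer: ACCEPT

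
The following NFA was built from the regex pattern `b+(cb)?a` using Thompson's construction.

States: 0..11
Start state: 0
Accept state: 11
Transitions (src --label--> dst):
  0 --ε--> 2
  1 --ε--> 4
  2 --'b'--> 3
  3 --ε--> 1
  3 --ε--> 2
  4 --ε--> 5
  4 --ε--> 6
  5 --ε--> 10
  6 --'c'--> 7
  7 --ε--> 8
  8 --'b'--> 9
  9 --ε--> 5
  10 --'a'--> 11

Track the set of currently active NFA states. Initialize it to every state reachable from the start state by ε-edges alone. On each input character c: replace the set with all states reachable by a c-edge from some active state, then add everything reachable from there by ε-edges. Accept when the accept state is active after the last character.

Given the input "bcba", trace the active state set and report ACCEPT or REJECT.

start: ε-closure({0}) = {0,2}
'b' @ 1: {1,2,3,4,5,6,10}
'c' @ 2: {7,8}
'b' @ 3: {5,9,10}
'a' @ 4: {11}  [accepting]
final: {11}; accept 11 in set

Answer: ACCEPT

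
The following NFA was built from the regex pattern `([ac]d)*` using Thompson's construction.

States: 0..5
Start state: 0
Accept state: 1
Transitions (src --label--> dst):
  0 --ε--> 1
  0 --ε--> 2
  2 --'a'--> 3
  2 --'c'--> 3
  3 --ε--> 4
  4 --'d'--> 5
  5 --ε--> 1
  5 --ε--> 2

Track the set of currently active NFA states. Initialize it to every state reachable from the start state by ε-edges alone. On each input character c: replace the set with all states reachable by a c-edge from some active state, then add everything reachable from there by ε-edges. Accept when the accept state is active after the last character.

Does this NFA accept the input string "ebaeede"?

initial (ε-close {0}): {0,1,2}
'e' @ 1: {}  — dead — no transitions
rest 'baeede' ignored (set empty)
after full input: {}  (accept=1 not in)

Answer: REJECT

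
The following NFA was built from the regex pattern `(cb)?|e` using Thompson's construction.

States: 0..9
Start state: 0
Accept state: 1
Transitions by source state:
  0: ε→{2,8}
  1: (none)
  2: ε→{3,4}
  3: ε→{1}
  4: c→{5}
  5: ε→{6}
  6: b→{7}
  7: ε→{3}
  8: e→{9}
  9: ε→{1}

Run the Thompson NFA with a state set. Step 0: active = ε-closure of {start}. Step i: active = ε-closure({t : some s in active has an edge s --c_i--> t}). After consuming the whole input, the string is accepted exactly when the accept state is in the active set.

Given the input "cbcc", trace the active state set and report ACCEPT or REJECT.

S₀ = ε-closure({0}) = {0,1,2,3,4,8}
'c' @ 1: {5,6}
'b' @ 2: {1,3,7}  ✓accept
'c' @ 3: {}  — no active states
rest 'c' ignored (set empty)
after full input: {}  (accept=1 not in)

Answer: REJECT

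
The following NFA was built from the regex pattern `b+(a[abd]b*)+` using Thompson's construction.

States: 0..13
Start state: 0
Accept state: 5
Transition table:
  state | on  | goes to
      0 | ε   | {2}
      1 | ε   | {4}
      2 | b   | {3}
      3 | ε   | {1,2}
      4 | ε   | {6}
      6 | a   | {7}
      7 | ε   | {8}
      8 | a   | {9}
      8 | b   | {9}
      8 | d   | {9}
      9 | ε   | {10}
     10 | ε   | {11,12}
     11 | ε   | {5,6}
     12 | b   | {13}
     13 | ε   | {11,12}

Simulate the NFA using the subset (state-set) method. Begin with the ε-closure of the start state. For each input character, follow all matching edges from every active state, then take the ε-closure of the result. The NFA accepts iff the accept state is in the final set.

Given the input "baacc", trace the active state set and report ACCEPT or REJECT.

Answer: REJECT

Trace:
S₀ = ε-closure({0}) = {0,2}
'b' @ 1: {1,2,3,4,6}
'a' @ 2: {7,8}
'a' @ 3: {5,6,9,10,11,12}  (accept∈set)
'c' @ 4: {}  — no active states
rest 'c' ignored (set empty)
after full input: {}  (accept=5 not in)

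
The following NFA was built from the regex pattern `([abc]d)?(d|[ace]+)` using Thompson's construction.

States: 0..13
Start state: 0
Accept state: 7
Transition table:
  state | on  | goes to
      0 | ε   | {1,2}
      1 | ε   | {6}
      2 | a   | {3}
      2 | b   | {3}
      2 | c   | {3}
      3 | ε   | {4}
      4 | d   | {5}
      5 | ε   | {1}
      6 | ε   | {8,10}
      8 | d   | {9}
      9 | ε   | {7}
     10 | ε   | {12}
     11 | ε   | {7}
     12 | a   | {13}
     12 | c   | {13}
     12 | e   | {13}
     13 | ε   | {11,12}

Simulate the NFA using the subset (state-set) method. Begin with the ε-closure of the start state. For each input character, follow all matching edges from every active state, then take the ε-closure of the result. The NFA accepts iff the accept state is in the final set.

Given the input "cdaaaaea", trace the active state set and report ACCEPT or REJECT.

start: ε-closure({0}) = {0,1,2,6,8,10,12}
'c' @ 1: {3,4,7,11,12,13}  (accept∈set)
'd' @ 2: {1,5,6,8,10,12}
'a' @ 3: {7,11,12,13}  (accept∈set)
'a' @ 4: {7,11,12,13}  (accept∈set)
'a' @ 5: {7,11,12,13}  (accept∈set)
'a' @ 6: {7,11,12,13}  (accept∈set)
'e' @ 7: {7,11,12,13}  (accept∈set)
'a' @ 8: {7,11,12,13}  (accept∈set)
after full input: {7,11,12,13}  (accept=7 in)

Answer: ACCEPT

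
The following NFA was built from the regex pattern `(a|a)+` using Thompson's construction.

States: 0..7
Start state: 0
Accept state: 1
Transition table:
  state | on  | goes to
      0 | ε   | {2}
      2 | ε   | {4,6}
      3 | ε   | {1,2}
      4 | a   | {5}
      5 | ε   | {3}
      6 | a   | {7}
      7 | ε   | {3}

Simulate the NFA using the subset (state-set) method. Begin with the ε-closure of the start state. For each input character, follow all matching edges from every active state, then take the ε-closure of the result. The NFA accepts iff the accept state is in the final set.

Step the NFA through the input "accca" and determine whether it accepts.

initial (ε-close {0}): {0,2,4,6}
'a' @ 1: {1,2,3,4,5,6,7}  ✓accept
'c' @ 2: {}  — dead — no transitions
rest 'cca' ignored (set empty)
end set {} — state 1 not in

Answer: REJECT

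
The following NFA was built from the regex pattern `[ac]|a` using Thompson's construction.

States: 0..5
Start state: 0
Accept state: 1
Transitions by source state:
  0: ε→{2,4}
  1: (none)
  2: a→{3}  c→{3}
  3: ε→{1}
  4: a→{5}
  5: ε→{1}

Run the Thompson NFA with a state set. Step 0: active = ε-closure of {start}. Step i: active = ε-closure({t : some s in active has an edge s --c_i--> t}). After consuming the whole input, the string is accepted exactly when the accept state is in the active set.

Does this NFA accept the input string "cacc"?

Answer: REJECT

Steps:
initial (ε-close {0}): {0,2,4}
'c' @ 1: {1,3}  [accepting]
'a' @ 2: {}  — dead — no transitions
rest 'cc' ignored (set empty)
end set {} — state 1 not in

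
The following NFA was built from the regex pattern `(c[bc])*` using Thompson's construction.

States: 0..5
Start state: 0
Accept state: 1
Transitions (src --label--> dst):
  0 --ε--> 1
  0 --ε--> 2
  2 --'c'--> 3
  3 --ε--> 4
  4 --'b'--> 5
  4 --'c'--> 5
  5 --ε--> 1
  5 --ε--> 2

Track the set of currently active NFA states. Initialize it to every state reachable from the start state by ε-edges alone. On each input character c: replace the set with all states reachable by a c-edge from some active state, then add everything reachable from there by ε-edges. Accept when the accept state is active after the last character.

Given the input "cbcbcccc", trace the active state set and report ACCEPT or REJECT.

Answer: ACCEPT

Derivation:
start: ε-closure({0}) = {0,1,2}
'c' @ 1: {3,4}
'b' @ 2: {1,2,5}  (accept∈set)
'c' @ 3: {3,4}
'b' @ 4: {1,2,5}  (accept∈set)
'c' @ 5: {3,4}
'c' @ 6: {1,2,5}  (accept∈set)
'c' @ 7: {3,4}
'c' @ 8: {1,2,5}  (accept∈set)
after full input: {1,2,5}  (accept=1 in)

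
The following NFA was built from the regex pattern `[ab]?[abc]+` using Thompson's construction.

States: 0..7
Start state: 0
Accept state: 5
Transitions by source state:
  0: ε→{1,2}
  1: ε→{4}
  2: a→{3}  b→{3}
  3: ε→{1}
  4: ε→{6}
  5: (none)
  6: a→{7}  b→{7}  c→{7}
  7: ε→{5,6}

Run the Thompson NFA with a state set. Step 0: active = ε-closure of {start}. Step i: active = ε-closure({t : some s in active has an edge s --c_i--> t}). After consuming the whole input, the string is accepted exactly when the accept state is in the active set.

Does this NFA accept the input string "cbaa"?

start: ε-closure({0}) = {0,1,2,4,6}
'c' @ 1: {5,6,7}  (accept∈set)
'b' @ 2: {5,6,7}  (accept∈set)
'a' @ 3: {5,6,7}  (accept∈set)
'a' @ 4: {5,6,7}  (accept∈set)
end set {5,6,7} — state 5 in

Answer: ACCEPT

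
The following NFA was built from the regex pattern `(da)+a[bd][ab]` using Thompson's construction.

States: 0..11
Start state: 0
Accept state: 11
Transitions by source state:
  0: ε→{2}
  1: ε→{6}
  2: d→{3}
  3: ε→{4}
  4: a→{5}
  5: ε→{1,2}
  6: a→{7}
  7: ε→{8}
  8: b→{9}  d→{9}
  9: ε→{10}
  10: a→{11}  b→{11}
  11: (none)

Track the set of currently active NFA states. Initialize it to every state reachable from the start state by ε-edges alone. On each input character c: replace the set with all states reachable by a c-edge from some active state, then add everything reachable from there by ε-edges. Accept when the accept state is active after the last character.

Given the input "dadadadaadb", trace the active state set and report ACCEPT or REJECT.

Answer: ACCEPT

Steps:
S₀ = ε-closure({0}) = {0,2}
'd' @ 1: {3,4}
'a' @ 2: {1,2,5,6}
'd' @ 3: {3,4}
'a' @ 4: {1,2,5,6}
'd' @ 5: {3,4}
'a' @ 6: {1,2,5,6}
'd' @ 7: {3,4}
'a' @ 8: {1,2,5,6}
'a' @ 9: {7,8}
'd' @ 10: {9,10}
'b' @ 11: {11}  ✓accept
final: {11}; accept 11 in set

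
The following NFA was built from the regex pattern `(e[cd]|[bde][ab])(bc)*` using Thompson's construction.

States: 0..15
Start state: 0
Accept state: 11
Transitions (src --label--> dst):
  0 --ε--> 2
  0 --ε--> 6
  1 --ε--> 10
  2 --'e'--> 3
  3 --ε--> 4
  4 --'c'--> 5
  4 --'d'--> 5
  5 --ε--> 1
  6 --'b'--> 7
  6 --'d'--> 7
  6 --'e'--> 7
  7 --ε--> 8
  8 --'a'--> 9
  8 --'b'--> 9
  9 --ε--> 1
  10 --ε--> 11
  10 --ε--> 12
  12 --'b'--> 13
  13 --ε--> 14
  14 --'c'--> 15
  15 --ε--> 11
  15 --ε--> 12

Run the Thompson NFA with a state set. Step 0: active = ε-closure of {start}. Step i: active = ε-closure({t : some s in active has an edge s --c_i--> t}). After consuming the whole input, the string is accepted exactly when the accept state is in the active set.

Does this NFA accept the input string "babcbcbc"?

initial (ε-close {0}): {0,2,6}
'b' @ 1: {7,8}
'a' @ 2: {1,9,10,11,12}  ✓accept
'b' @ 3: {13,14}
'c' @ 4: {11,12,15}  ✓accept
'b' @ 5: {13,14}
'c' @ 6: {11,12,15}  ✓accept
'b' @ 7: {13,14}
'c' @ 8: {11,12,15}  ✓accept
final: {11,12,15}; accept 11 in set

Answer: ACCEPT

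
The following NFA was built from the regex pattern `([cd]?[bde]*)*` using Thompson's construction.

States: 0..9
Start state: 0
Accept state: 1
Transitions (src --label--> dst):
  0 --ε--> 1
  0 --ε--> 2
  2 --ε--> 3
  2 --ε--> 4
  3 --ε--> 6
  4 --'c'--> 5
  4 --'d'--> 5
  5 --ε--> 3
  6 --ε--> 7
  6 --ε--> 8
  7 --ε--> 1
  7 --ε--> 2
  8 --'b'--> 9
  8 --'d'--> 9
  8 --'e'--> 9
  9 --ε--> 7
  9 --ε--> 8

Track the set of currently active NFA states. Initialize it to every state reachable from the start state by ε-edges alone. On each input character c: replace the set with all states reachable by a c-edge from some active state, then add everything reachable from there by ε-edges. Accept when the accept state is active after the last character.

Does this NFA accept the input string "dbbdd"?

start: ε-closure({0}) = {0,1,2,3,4,6,7,8}
'd' @ 1: {1,2,3,4,5,6,7,8,9}  ✓accept
'b' @ 2: {1,2,3,4,6,7,8,9}  ✓accept
'b' @ 3: {1,2,3,4,6,7,8,9}  ✓accept
'd' @ 4: {1,2,3,4,5,6,7,8,9}  ✓accept
'd' @ 5: {1,2,3,4,5,6,7,8,9}  ✓accept
end set {1,2,3,4,5,6,7,8,9} — state 1 in

Answer: ACCEPT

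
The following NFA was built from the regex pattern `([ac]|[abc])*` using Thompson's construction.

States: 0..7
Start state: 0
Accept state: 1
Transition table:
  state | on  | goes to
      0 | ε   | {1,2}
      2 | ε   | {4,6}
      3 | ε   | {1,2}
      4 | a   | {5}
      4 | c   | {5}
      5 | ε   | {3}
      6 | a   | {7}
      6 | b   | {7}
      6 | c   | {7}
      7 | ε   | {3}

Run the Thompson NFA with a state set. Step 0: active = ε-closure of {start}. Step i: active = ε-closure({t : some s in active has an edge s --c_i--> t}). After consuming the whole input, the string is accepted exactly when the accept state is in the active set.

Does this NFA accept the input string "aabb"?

start: ε-closure({0}) = {0,1,2,4,6}
'a' @ 1: {1,2,3,4,5,6,7}  ✓accept
'a' @ 2: {1,2,3,4,5,6,7}  ✓accept
'b' @ 3: {1,2,3,4,6,7}  ✓accept
'b' @ 4: {1,2,3,4,6,7}  ✓accept
final: {1,2,3,4,6,7}; accept 1 in set

Answer: ACCEPT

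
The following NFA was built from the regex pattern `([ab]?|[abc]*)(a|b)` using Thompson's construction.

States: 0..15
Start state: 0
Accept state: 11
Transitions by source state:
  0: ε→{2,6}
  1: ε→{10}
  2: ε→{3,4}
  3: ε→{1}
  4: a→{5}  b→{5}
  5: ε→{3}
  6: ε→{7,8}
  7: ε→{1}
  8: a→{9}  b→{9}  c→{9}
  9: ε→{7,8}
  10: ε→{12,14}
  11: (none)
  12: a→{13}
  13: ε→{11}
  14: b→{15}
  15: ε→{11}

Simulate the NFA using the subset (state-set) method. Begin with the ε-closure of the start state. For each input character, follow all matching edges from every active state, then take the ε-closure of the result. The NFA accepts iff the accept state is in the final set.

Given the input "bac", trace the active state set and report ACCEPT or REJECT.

Answer: REJECT

Trace:
S₀ = ε-closure({0}) = {0,1,2,3,4,6,7,8,10,12,14}
'b' @ 1: {1,3,5,7,8,9,10,11,12,14,15}  ✓accept
'a' @ 2: {1,7,8,9,10,11,12,13,14}  ✓accept
'c' @ 3: {1,7,8,9,10,12,14}
final: {1,7,8,9,10,12,14}; accept 11 not in set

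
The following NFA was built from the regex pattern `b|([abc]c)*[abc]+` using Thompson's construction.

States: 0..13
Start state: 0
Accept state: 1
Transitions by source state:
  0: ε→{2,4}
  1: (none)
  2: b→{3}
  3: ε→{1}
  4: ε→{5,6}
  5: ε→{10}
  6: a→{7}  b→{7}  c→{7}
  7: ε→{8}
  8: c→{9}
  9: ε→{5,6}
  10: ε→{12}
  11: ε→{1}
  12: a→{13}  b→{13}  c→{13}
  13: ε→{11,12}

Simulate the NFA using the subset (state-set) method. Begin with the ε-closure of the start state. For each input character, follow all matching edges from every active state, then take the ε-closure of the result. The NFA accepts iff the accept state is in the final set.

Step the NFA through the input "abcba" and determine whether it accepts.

Answer: ACCEPT

Derivation:
S₀ = ε-closure({0}) = {0,2,4,5,6,10,12}
'a' @ 1: {1,7,8,11,12,13}  (accept∈set)
'b' @ 2: {1,11,12,13}  (accept∈set)
'c' @ 3: {1,11,12,13}  (accept∈set)
'b' @ 4: {1,11,12,13}  (accept∈set)
'a' @ 5: {1,11,12,13}  (accept∈set)
end set {1,11,12,13} — state 1 in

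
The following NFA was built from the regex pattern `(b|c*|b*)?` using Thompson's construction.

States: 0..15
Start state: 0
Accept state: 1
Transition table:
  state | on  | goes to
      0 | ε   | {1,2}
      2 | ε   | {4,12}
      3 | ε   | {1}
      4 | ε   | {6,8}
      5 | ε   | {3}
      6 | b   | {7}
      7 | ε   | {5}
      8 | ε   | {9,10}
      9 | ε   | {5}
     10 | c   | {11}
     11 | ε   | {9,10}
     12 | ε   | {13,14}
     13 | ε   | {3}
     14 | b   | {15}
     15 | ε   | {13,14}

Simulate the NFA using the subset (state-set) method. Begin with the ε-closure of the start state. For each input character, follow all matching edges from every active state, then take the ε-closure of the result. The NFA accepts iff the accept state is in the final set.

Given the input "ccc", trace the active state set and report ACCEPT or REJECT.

Answer: ACCEPT

Steps:
initial (ε-close {0}): {0,1,2,3,4,5,6,8,9,10,12,13,14}
'c' @ 1: {1,3,5,9,10,11}  ✓accept
'c' @ 2: {1,3,5,9,10,11}  ✓accept
'c' @ 3: {1,3,5,9,10,11}  ✓accept
final: {1,3,5,9,10,11}; accept 1 in set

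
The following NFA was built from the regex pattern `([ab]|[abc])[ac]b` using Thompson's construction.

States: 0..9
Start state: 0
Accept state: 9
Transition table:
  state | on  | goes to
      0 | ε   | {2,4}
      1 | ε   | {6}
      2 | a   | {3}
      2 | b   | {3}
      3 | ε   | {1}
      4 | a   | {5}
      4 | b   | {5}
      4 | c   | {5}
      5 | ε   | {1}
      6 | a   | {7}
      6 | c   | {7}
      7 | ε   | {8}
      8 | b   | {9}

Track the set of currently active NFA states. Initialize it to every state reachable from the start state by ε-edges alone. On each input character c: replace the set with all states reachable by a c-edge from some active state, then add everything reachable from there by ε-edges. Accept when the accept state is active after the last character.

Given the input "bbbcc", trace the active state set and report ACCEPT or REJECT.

S₀ = ε-closure({0}) = {0,2,4}
'b' @ 1: {1,3,5,6}
'b' @ 2: {}  — state set empty
rest 'bcc' ignored (set empty)
after full input: {}  (accept=9 not in)

Answer: REJECT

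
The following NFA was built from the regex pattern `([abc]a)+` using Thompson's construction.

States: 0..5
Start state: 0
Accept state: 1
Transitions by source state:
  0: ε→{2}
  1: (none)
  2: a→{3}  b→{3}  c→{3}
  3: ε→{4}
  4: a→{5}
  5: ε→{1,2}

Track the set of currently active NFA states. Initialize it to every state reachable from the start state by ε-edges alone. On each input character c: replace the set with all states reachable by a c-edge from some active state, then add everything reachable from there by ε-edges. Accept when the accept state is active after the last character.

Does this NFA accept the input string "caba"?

Answer: ACCEPT

Trace:
S₀ = ε-closure({0}) = {0,2}
'c' @ 1: {3,4}
'a' @ 2: {1,2,5}  [accepting]
'b' @ 3: {3,4}
'a' @ 4: {1,2,5}  [accepting]
after full input: {1,2,5}  (accept=1 in)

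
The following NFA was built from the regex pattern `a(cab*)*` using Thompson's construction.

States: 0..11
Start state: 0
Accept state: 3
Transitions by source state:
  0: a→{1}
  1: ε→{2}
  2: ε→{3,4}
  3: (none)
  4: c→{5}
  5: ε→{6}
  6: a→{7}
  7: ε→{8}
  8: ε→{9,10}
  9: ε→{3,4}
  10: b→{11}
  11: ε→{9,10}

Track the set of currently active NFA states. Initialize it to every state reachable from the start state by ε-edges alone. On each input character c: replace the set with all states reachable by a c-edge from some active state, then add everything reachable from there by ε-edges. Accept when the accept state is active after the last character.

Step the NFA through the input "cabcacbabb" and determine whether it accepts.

initial (ε-close {0}): {0}
'c' @ 1: {}  — dead — no transitions
rest 'abcacbabb' ignored (set empty)
end set {} — state 3 not in

Answer: REJECT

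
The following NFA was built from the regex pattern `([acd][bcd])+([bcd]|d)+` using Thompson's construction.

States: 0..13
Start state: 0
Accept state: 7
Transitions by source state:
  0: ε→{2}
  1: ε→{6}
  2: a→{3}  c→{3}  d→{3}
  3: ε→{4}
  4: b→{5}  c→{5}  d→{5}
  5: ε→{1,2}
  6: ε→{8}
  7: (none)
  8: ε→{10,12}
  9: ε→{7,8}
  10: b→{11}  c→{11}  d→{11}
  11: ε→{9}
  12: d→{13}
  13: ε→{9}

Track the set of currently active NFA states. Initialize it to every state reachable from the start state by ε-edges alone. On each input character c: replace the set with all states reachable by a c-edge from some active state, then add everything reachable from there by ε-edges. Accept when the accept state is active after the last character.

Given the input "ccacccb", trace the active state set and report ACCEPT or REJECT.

Answer: ACCEPT

Derivation:
S₀ = ε-closure({0}) = {0,2}
'c' @ 1: {3,4}
'c' @ 2: {1,2,5,6,8,10,12}
'a' @ 3: {3,4}
'c' @ 4: {1,2,5,6,8,10,12}
'c' @ 5: {3,4,7,8,9,10,11,12}  (accept∈set)
'c' @ 6: {1,2,5,6,7,8,9,10,11,12}  (accept∈set)
'b' @ 7: {7,8,9,10,11,12}  (accept∈set)
end set {7,8,9,10,11,12} — state 7 in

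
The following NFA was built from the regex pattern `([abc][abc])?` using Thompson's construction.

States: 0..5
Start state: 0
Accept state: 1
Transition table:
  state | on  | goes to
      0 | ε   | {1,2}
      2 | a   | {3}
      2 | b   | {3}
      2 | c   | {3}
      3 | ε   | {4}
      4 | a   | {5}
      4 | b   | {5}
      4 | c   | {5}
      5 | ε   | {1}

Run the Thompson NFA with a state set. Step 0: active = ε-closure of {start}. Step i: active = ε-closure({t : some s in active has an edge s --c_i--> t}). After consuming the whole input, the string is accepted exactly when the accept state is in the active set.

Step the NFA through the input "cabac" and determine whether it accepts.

Answer: REJECT

Derivation:
start: ε-closure({0}) = {0,1,2}
'c' @ 1: {3,4}
'a' @ 2: {1,5}  (accept∈set)
'b' @ 3: {}  — state set empty
rest 'ac' ignored (set empty)
after full input: {}  (accept=1 not in)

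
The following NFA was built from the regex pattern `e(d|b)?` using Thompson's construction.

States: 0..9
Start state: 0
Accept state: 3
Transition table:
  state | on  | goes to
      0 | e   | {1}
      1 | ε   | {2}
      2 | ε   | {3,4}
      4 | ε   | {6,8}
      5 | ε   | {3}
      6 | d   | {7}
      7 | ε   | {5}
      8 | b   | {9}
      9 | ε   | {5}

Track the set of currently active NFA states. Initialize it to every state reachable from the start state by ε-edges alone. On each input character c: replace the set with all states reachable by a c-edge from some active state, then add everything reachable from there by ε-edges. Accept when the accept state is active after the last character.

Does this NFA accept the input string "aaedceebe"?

initial (ε-close {0}): {0}
'a' @ 1: {}  — state set empty
rest 'aedceebe' ignored (set empty)
end set {} — state 3 not in

Answer: REJECT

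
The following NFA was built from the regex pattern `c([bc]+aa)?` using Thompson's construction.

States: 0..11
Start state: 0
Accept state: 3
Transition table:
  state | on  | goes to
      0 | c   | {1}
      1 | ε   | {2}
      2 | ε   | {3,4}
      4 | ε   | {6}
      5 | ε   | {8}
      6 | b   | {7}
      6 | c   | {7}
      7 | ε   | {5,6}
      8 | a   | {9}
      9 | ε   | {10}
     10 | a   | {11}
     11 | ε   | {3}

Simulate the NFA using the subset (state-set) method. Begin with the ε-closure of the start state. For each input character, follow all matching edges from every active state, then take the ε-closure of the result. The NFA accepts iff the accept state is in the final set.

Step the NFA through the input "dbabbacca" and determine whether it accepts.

S₀ = ε-closure({0}) = {0}
'd' @ 1: {}  — state set empty
rest 'babbacca' ignored (set empty)
end set {} — state 3 not in

Answer: REJECT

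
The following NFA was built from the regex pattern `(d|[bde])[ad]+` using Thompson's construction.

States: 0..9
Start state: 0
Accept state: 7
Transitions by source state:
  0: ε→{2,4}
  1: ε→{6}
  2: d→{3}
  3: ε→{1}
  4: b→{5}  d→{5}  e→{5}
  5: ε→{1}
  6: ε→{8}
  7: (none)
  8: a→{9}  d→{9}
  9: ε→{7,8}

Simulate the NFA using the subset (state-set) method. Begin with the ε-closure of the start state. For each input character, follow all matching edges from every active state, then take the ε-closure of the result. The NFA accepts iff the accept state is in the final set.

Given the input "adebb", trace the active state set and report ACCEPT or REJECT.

Answer: REJECT

Trace:
S₀ = ε-closure({0}) = {0,2,4}
'a' @ 1: {}  — dead — no transitions
rest 'debb' ignored (set empty)
final: {}; accept 7 not in set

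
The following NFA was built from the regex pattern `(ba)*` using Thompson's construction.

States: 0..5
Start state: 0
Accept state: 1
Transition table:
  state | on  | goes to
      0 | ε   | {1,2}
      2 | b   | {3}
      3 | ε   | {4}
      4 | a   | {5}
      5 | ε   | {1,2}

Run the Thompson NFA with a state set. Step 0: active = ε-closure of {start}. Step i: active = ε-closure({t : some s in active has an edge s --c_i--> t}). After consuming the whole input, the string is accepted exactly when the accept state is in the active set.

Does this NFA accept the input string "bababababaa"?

Answer: REJECT

Steps:
initial (ε-close {0}): {0,1,2}
'b' @ 1: {3,4}
'a' @ 2: {1,2,5}  ✓accept
'b' @ 3: {3,4}
'a' @ 4: {1,2,5}  ✓accept
'b' @ 5: {3,4}
'a' @ 6: {1,2,5}  ✓accept
'b' @ 7: {3,4}
'a' @ 8: {1,2,5}  ✓accept
'b' @ 9: {3,4}
'a' @ 10: {1,2,5}  ✓accept
'a' @ 11: {}  — no active states
final: {}; accept 1 not in set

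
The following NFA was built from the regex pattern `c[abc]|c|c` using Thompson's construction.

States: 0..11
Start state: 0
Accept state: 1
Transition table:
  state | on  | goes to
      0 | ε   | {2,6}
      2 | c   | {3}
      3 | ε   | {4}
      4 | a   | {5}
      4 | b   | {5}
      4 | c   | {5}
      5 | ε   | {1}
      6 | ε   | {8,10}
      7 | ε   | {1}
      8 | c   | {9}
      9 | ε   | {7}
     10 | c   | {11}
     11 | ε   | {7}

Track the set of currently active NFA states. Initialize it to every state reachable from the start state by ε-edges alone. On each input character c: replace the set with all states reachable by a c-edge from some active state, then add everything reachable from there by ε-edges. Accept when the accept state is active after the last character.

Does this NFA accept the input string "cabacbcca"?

start: ε-closure({0}) = {0,2,6,8,10}
'c' @ 1: {1,3,4,7,9,11}  ✓accept
'a' @ 2: {1,5}  ✓accept
'b' @ 3: {}  — no active states
rest 'acbcca' ignored (set empty)
final: {}; accept 1 not in set

Answer: REJECT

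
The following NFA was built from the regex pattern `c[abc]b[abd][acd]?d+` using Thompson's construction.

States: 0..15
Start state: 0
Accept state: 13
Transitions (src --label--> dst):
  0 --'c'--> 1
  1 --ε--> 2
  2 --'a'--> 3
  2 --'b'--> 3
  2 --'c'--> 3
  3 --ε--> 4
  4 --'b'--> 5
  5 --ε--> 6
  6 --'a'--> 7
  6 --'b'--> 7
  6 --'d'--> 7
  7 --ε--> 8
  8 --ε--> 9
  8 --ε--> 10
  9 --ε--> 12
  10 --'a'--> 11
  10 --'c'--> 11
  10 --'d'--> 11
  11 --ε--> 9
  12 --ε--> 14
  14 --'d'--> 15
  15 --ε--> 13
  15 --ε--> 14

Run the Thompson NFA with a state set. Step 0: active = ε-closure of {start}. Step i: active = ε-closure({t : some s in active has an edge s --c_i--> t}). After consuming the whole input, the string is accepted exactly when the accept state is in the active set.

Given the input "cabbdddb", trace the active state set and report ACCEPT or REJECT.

start: ε-closure({0}) = {0}
'c' @ 1: {1,2}
'a' @ 2: {3,4}
'b' @ 3: {5,6}
'b' @ 4: {7,8,9,10,12,14}
'd' @ 5: {9,11,12,13,14,15}  [accepting]
'd' @ 6: {13,14,15}  [accepting]
'd' @ 7: {13,14,15}  [accepting]
'b' @ 8: {}  — state set empty
final: {}; accept 13 not in set

Answer: REJECT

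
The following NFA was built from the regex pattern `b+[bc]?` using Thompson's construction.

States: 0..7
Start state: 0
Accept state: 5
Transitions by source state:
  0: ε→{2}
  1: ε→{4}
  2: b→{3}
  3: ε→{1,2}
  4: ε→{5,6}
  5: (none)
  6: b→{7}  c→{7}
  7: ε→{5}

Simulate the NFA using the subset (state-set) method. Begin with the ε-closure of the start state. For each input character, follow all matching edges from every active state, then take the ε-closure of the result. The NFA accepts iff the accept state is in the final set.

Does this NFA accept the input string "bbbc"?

initial (ε-close {0}): {0,2}
'b' @ 1: {1,2,3,4,5,6}  ✓accept
'b' @ 2: {1,2,3,4,5,6,7}  ✓accept
'b' @ 3: {1,2,3,4,5,6,7}  ✓accept
'c' @ 4: {5,7}  ✓accept
after full input: {5,7}  (accept=5 in)

Answer: ACCEPT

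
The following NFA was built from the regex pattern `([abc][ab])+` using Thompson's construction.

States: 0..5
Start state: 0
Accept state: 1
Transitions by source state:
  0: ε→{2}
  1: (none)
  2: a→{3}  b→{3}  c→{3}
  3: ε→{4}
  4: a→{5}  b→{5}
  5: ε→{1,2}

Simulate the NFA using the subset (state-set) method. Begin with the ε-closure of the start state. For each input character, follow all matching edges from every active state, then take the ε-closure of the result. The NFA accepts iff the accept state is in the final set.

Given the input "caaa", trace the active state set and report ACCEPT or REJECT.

Answer: ACCEPT

Trace:
initial (ε-close {0}): {0,2}
'c' @ 1: {3,4}
'a' @ 2: {1,2,5}  ✓accept
'a' @ 3: {3,4}
'a' @ 4: {1,2,5}  ✓accept
end set {1,2,5} — state 1 in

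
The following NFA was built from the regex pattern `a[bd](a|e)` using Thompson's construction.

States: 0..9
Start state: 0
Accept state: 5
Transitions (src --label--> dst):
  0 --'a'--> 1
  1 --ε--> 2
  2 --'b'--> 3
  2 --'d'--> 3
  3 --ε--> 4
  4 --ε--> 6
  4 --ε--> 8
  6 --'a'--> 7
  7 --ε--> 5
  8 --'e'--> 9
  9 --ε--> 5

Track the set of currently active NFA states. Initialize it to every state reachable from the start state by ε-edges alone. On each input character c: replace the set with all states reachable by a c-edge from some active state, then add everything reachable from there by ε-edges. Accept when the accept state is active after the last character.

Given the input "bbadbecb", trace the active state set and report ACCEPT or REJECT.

S₀ = ε-closure({0}) = {0}
'b' @ 1: {}  — no active states
rest 'badbecb' ignored (set empty)
final: {}; accept 5 not in set

Answer: REJECT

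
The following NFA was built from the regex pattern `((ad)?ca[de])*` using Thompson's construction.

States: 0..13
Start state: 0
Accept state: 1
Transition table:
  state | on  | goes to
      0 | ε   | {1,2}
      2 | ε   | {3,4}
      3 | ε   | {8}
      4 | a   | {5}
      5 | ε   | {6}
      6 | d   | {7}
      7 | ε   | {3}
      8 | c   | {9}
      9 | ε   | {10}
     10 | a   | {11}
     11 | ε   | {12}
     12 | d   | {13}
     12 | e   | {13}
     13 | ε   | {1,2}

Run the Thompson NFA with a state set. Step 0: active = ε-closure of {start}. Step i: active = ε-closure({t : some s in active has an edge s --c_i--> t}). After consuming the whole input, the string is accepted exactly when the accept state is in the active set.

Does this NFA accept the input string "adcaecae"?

start: ε-closure({0}) = {0,1,2,3,4,8}
'a' @ 1: {5,6}
'd' @ 2: {3,7,8}
'c' @ 3: {9,10}
'a' @ 4: {11,12}
'e' @ 5: {1,2,3,4,8,13}  [accepting]
'c' @ 6: {9,10}
'a' @ 7: {11,12}
'e' @ 8: {1,2,3,4,8,13}  [accepting]
after full input: {1,2,3,4,8,13}  (accept=1 in)

Answer: ACCEPT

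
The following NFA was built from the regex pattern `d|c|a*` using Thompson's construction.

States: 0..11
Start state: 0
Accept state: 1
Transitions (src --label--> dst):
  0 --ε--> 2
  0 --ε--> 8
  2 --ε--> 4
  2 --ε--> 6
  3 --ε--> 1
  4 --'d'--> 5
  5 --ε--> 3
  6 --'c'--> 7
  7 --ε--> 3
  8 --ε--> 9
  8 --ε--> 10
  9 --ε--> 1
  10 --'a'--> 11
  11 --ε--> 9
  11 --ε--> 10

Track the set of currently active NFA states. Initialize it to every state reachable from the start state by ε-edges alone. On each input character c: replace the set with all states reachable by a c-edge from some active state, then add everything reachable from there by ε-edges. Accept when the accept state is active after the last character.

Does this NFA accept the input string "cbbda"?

S₀ = ε-closure({0}) = {0,1,2,4,6,8,9,10}
'c' @ 1: {1,3,7}  (accept∈set)
'b' @ 2: {}  — dead — no transitions
rest 'bda' ignored (set empty)
after full input: {}  (accept=1 not in)

Answer: REJECT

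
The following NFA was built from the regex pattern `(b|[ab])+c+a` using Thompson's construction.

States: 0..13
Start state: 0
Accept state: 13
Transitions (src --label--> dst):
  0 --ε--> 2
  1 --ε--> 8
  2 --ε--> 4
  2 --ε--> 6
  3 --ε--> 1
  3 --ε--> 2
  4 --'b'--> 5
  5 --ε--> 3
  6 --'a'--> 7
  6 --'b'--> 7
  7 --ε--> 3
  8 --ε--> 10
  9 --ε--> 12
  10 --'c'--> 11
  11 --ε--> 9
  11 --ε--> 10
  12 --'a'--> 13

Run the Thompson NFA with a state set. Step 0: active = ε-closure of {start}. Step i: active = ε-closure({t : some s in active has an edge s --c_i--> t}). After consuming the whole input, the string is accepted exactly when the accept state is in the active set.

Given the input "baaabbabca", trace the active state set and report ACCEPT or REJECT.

S₀ = ε-closure({0}) = {0,2,4,6}
'b' @ 1: {1,2,3,4,5,6,7,8,10}
'a' @ 2: {1,2,3,4,6,7,8,10}
'a' @ 3: {1,2,3,4,6,7,8,10}
'a' @ 4: {1,2,3,4,6,7,8,10}
'b' @ 5: {1,2,3,4,5,6,7,8,10}
'b' @ 6: {1,2,3,4,5,6,7,8,10}
'a' @ 7: {1,2,3,4,6,7,8,10}
'b' @ 8: {1,2,3,4,5,6,7,8,10}
'c' @ 9: {9,10,11,12}
'a' @ 10: {13}  ✓accept
after full input: {13}  (accept=13 in)

Answer: ACCEPT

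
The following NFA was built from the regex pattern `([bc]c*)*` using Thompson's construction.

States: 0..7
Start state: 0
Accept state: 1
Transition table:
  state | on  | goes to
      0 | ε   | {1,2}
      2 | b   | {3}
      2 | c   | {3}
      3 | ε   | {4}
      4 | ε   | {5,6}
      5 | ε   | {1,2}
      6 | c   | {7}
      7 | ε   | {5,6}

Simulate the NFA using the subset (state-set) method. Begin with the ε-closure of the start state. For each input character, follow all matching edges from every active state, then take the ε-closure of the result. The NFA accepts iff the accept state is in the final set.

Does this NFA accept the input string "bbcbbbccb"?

Answer: ACCEPT

Derivation:
S₀ = ε-closure({0}) = {0,1,2}
'b' @ 1: {1,2,3,4,5,6}  (accept∈set)
'b' @ 2: {1,2,3,4,5,6}  (accept∈set)
'c' @ 3: {1,2,3,4,5,6,7}  (accept∈set)
'b' @ 4: {1,2,3,4,5,6}  (accept∈set)
'b' @ 5: {1,2,3,4,5,6}  (accept∈set)
'b' @ 6: {1,2,3,4,5,6}  (accept∈set)
'c' @ 7: {1,2,3,4,5,6,7}  (accept∈set)
'c' @ 8: {1,2,3,4,5,6,7}  (accept∈set)
'b' @ 9: {1,2,3,4,5,6}  (accept∈set)
end set {1,2,3,4,5,6} — state 1 in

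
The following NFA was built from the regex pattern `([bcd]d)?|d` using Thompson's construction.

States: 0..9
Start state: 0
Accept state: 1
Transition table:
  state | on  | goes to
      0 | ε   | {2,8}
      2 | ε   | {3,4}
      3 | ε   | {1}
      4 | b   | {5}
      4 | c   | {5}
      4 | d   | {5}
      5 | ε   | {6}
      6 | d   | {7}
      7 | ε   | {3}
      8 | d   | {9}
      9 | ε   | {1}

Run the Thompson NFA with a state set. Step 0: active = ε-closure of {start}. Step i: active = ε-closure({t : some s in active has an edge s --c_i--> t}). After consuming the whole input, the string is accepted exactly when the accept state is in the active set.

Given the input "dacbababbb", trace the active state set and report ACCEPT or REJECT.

Answer: REJECT

Steps:
start: ε-closure({0}) = {0,1,2,3,4,8}
'd' @ 1: {1,5,6,9}  ✓accept
'a' @ 2: {}  — dead — no transitions
rest 'cbababbb' ignored (set empty)
after full input: {}  (accept=1 not in)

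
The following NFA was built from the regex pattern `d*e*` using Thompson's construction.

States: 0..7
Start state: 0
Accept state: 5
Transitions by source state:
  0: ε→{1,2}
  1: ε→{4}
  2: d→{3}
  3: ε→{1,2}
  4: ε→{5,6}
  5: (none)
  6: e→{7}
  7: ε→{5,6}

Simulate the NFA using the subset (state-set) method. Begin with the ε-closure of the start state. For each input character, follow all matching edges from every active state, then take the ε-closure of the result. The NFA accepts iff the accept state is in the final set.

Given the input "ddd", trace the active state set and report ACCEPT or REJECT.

S₀ = ε-closure({0}) = {0,1,2,4,5,6}
'd' @ 1: {1,2,3,4,5,6}  ✓accept
'd' @ 2: {1,2,3,4,5,6}  ✓accept
'd' @ 3: {1,2,3,4,5,6}  ✓accept
final: {1,2,3,4,5,6}; accept 5 in set

Answer: ACCEPT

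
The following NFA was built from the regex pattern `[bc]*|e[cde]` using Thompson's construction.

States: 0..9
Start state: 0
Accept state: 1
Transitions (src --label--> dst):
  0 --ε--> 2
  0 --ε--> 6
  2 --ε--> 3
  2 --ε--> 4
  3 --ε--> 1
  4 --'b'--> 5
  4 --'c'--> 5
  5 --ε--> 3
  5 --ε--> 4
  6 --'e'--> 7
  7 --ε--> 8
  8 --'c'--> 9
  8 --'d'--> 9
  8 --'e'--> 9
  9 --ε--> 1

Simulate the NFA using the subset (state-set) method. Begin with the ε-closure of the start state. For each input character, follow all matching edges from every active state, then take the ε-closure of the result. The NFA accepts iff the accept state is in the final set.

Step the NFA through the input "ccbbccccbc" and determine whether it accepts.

S₀ = ε-closure({0}) = {0,1,2,3,4,6}
'c' @ 1: {1,3,4,5}  [accepting]
'c' @ 2: {1,3,4,5}  [accepting]
'b' @ 3: {1,3,4,5}  [accepting]
'b' @ 4: {1,3,4,5}  [accepting]
'c' @ 5: {1,3,4,5}  [accepting]
'c' @ 6: {1,3,4,5}  [accepting]
'c' @ 7: {1,3,4,5}  [accepting]
'c' @ 8: {1,3,4,5}  [accepting]
'b' @ 9: {1,3,4,5}  [accepting]
'c' @ 10: {1,3,4,5}  [accepting]
final: {1,3,4,5}; accept 1 in set

Answer: ACCEPT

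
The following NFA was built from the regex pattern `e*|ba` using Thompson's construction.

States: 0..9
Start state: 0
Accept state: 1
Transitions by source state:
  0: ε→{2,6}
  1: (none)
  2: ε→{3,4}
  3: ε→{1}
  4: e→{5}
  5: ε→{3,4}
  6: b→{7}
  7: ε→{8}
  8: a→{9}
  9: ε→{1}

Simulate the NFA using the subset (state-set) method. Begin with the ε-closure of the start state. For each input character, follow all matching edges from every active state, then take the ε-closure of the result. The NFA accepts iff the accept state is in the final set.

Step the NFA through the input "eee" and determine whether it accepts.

initial (ε-close {0}): {0,1,2,3,4,6}
'e' @ 1: {1,3,4,5}  ✓accept
'e' @ 2: {1,3,4,5}  ✓accept
'e' @ 3: {1,3,4,5}  ✓accept
end set {1,3,4,5} — state 1 in

Answer: ACCEPT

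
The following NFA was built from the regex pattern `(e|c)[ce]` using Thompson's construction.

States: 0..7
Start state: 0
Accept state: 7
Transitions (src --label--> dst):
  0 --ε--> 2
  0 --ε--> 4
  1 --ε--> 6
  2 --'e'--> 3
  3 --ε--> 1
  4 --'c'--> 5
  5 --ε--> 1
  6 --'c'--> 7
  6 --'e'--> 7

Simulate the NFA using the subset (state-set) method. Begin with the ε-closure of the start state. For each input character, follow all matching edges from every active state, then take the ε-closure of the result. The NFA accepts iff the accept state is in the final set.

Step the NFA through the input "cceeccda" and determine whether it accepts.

S₀ = ε-closure({0}) = {0,2,4}
'c' @ 1: {1,5,6}
'c' @ 2: {7}  (accept∈set)
'e' @ 3: {}  — state set empty
rest 'eccda' ignored (set empty)
end set {} — state 7 not in

Answer: REJECT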